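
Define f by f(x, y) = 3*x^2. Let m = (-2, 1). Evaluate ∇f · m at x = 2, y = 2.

-24

∂f/∂x = 6*x
∂f/∂y = 0
∇f at (2, 2) = (12, 0)
∇f · m = (12)(-2) + (0)(1) = -24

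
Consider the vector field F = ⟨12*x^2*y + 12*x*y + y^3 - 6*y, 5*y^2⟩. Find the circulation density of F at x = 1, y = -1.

∂F₂/∂x = 0
∂F₁/∂y = 12*x^2 + 12*x + 3*y^2 - 6
Scalar curl = -12*x^2 - 12*x - 3*y^2 + 6
At (1, -1): -21.

-21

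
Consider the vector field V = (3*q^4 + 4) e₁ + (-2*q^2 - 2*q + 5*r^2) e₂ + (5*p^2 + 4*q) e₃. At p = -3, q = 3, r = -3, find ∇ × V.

(34, 30, -324)

(∇×V)₁ = ∂V₃/∂q − ∂V₂/∂r = -10*r + 4
(∇×V)₂ = ∂V₁/∂r − ∂V₃/∂p = -10*p
(∇×V)₃ = ∂V₂/∂p − ∂V₁/∂q = -12*q^3
∇×V = (-10*r + 4, -10*p, -12*q^3)
At (-3, 3, -3): (34, 30, -324).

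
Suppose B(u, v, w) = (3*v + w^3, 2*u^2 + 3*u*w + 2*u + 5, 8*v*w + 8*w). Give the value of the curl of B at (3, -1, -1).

(∇×B)₁ = ∂B₃/∂v − ∂B₂/∂w = -3*u + 8*w
(∇×B)₂ = ∂B₁/∂w − ∂B₃/∂u = 3*w^2
(∇×B)₃ = ∂B₂/∂u − ∂B₁/∂v = 4*u + 3*w - 1
∇×B = (-3*u + 8*w, 3*w^2, 4*u + 3*w - 1)
At (3, -1, -1): (-17, 3, 8).

(-17, 3, 8)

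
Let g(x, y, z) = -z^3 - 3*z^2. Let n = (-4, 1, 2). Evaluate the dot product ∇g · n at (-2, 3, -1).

∂g/∂x = 0
∂g/∂y = 0
∂g/∂z = -3*z^2 - 6*z
∇g at (-2, 3, -1) = (0, 0, 3)
∇g · n = (0)(-4) + (0)(1) + (3)(2) = 6

6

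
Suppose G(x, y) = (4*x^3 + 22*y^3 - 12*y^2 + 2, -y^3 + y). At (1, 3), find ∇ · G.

∂G₁/∂x = 12*x^2
∂G₂/∂y = -3*y^2 + 1
∇·G = 12*x^2 - 3*y^2 + 1
At (1, 3): -14.

-14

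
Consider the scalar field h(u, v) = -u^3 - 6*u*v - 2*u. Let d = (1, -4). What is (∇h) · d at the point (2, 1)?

∂h/∂u = -3*u^2 - 6*v - 2
∂h/∂v = -6*u
∇h at (2, 1) = (-20, -12)
∇h · d = (-20)(1) + (-12)(-4) = 28

28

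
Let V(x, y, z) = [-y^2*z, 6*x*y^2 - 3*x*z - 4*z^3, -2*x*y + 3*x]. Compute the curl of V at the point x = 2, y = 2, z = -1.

(14, -3, 23)

(∇×V)₁ = ∂V₃/∂y − ∂V₂/∂z = x + 12*z^2
(∇×V)₂ = ∂V₁/∂z − ∂V₃/∂x = -y^2 + 2*y - 3
(∇×V)₃ = ∂V₂/∂x − ∂V₁/∂y = 6*y^2 + 2*y*z - 3*z
∇×V = (x + 12*z^2, -y^2 + 2*y - 3, 6*y^2 + 2*y*z - 3*z)
At (2, 2, -1): (14, -3, 23).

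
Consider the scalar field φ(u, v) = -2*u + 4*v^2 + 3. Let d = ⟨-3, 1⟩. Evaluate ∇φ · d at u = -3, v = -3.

-18

∂φ/∂u = -2
∂φ/∂v = 8*v
∇φ at (-3, -3) = (-2, -24)
∇φ · d = (-2)(-3) + (-24)(1) = -18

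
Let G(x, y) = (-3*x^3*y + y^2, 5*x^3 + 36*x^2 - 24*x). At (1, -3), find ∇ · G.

∂G₁/∂x = -9*x^2*y
∂G₂/∂y = 0
∇·G = -9*x^2*y
At (1, -3): 27.

27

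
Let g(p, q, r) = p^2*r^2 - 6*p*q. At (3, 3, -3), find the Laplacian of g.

36

∂²g/∂p² = 2*r^2
∂²g/∂q² = 0
∂²g/∂r² = 2*p^2
∇²g = 2*p^2 + 2*r^2
At (3, 3, -3): 36.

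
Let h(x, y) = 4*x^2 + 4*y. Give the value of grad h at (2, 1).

(16, 4)

∂h/∂x = 8*x
∂h/∂y = 4
∇h = (8*x, 4)
At (2, 1): (16, 4).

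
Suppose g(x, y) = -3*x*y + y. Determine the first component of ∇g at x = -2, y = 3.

-9

(∇g)_1 = ∂g/∂x = -3*y
At (-2, 3): -9.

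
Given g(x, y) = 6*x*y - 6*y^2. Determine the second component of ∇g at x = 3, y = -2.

(∇g)_2 = ∂g/∂y = 6*x - 12*y
At (3, -2): 42.

42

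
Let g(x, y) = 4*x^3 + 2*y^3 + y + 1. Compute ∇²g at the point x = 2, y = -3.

12

∂²g/∂x² = 24*x
∂²g/∂y² = 12*y
∇²g = 24*x + 12*y
At (2, -3): 12.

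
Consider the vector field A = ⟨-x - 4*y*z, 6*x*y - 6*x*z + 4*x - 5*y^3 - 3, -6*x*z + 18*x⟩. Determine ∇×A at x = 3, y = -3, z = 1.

(18, 0, -16)

(∇×A)₁ = ∂A₃/∂y − ∂A₂/∂z = 6*x
(∇×A)₂ = ∂A₁/∂z − ∂A₃/∂x = -4*y + 6*z - 18
(∇×A)₃ = ∂A₂/∂x − ∂A₁/∂y = 6*y - 2*z + 4
∇×A = (6*x, -4*y + 6*z - 18, 6*y - 2*z + 4)
At (3, -3, 1): (18, 0, -16).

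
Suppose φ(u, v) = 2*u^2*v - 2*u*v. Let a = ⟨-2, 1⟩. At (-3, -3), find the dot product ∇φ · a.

-60

∂φ/∂u = 4*u*v - 2*v
∂φ/∂v = 2*u^2 - 2*u
∇φ at (-3, -3) = (42, 24)
∇φ · a = (42)(-2) + (24)(1) = -60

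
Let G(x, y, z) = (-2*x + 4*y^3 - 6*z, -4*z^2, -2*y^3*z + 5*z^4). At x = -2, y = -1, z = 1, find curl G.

(∇×G)₁ = ∂G₃/∂y − ∂G₂/∂z = -6*y^2*z + 8*z
(∇×G)₂ = ∂G₁/∂z − ∂G₃/∂x = -6
(∇×G)₃ = ∂G₂/∂x − ∂G₁/∂y = -12*y^2
∇×G = (-6*y^2*z + 8*z, -6, -12*y^2)
At (-2, -1, 1): (2, -6, -12).

(2, -6, -12)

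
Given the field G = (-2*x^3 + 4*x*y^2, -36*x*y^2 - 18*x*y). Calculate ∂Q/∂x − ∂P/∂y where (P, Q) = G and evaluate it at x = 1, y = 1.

-62

∂G₂/∂x = -36*y^2 - 18*y
∂G₁/∂y = 8*x*y
Scalar curl = -8*x*y - 36*y^2 - 18*y
At (1, 1): -62.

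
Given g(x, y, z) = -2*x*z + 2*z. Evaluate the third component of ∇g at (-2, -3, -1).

(∇g)_3 = ∂g/∂z = -2*x + 2
At (-2, -3, -1): 6.

6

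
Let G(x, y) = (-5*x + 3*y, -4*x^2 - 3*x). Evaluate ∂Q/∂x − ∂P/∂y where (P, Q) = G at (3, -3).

-30

∂G₂/∂x = -8*x - 3
∂G₁/∂y = 3
Scalar curl = -8*x - 6
At (3, -3): -30.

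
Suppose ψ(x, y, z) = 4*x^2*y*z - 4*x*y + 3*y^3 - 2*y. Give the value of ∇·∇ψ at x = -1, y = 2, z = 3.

84

∂²ψ/∂x² = 8*y*z
∂²ψ/∂y² = 18*y
∂²ψ/∂z² = 0
∇²ψ = 8*y*z + 18*y
At (-1, 2, 3): 84.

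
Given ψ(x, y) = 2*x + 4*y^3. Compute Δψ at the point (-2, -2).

∂²ψ/∂x² = 0
∂²ψ/∂y² = 24*y
∇²ψ = 24*y
At (-2, -2): -48.

-48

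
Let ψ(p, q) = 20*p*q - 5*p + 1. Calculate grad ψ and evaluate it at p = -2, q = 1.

(15, -40)

∂ψ/∂p = 20*q - 5
∂ψ/∂q = 20*p
∇ψ = (20*q - 5, 20*p)
At (-2, 1): (15, -40).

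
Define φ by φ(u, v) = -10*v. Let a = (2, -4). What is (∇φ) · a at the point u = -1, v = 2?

∂φ/∂u = 0
∂φ/∂v = -10
∇φ at (-1, 2) = (0, -10)
∇φ · a = (0)(2) + (-10)(-4) = 40

40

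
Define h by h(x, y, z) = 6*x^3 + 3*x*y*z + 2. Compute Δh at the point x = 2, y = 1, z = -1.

∂²h/∂x² = 36*x
∂²h/∂y² = 0
∂²h/∂z² = 0
∇²h = 36*x
At (2, 1, -1): 72.

72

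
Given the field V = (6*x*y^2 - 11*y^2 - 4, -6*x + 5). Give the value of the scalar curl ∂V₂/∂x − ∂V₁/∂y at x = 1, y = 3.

24

∂V₂/∂x = -6
∂V₁/∂y = 12*x*y - 22*y
Scalar curl = -12*x*y + 22*y - 6
At (1, 3): 24.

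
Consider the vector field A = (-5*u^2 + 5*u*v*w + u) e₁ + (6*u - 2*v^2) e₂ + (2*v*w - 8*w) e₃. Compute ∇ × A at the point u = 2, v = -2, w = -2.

(∇×A)₁ = ∂A₃/∂v − ∂A₂/∂w = 2*w
(∇×A)₂ = ∂A₁/∂w − ∂A₃/∂u = 5*u*v
(∇×A)₃ = ∂A₂/∂u − ∂A₁/∂v = -5*u*w + 6
∇×A = (2*w, 5*u*v, -5*u*w + 6)
At (2, -2, -2): (-4, -20, 26).

(-4, -20, 26)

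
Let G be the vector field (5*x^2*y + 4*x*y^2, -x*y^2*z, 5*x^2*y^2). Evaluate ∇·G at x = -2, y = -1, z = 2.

∂G₁/∂x = 10*x*y + 4*y^2
∂G₂/∂y = -2*x*y*z
∂G₃/∂z = 0
∇·G = -2*x*y*z + 10*x*y + 4*y^2
At (-2, -1, 2): 16.

16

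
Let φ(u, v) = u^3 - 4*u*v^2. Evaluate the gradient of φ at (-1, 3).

∂φ/∂u = 3*u^2 - 4*v^2
∂φ/∂v = -8*u*v
∇φ = (3*u^2 - 4*v^2, -8*u*v)
At (-1, 3): (-33, 24).

(-33, 24)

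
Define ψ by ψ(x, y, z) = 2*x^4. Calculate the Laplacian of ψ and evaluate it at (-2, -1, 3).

∂²ψ/∂x² = 24*x^2
∂²ψ/∂y² = 0
∂²ψ/∂z² = 0
∇²ψ = 24*x^2
At (-2, -1, 3): 96.

96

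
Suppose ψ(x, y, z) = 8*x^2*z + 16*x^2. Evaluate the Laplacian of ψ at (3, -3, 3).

80

∂²ψ/∂x² = 16*(z + 2)
∂²ψ/∂y² = 0
∂²ψ/∂z² = 0
∇²ψ = 16*z + 32
At (3, -3, 3): 80.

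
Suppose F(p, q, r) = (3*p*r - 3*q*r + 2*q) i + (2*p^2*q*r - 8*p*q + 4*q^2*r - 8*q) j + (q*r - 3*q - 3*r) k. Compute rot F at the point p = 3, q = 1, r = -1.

(-26, 6, -25)

(∇×F)₁ = ∂F₃/∂q − ∂F₂/∂r = -2*p^2*q - 4*q^2 + r - 3
(∇×F)₂ = ∂F₁/∂r − ∂F₃/∂p = 3*p - 3*q
(∇×F)₃ = ∂F₂/∂p − ∂F₁/∂q = 4*p*q*r - 8*q + 3*r - 2
∇×F = (-2*p^2*q - 4*q^2 + r - 3, 3*p - 3*q, 4*p*q*r - 8*q + 3*r - 2)
At (3, 1, -1): (-26, 6, -25).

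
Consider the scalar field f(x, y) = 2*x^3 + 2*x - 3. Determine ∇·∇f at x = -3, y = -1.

-36

∂²f/∂x² = 12*x
∂²f/∂y² = 0
∇²f = 12*x
At (-3, -1): -36.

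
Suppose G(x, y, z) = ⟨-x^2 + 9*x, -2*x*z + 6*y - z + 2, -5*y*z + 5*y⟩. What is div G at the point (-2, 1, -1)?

14

∂G₁/∂x = -2*x + 9
∂G₂/∂y = 6
∂G₃/∂z = -5*y
∇·G = -2*x - 5*y + 15
At (-2, 1, -1): 14.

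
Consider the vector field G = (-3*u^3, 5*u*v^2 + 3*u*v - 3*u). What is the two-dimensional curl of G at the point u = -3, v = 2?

23

∂G₂/∂u = 5*v^2 + 3*v - 3
∂G₁/∂v = 0
Scalar curl = 5*v^2 + 3*v - 3
At (-3, 2): 23.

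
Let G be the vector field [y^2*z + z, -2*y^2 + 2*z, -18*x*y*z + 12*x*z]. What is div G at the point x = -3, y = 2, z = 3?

∂G₁/∂x = 0
∂G₂/∂y = -4*y
∂G₃/∂z = -18*x*y + 12*x
∇·G = -18*x*y + 12*x - 4*y
At (-3, 2, 3): 64.

64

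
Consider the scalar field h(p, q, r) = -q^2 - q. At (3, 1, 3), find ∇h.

(0, -3, 0)

∂h/∂p = 0
∂h/∂q = -2*q - 1
∂h/∂r = 0
∇h = (0, -2*q - 1, 0)
At (3, 1, 3): (0, -3, 0).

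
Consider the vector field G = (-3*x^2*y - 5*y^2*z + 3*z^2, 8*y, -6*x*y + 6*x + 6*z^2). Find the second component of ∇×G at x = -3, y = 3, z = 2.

-21

(∇×G)_2 = ∂G₁/∂z − ∂G₃/∂x
= -5*y^2 + 6*z − (-6*y + 6)
= -5*y^2 + 6*y + 6*z - 6
At (-3, 3, 2): -21.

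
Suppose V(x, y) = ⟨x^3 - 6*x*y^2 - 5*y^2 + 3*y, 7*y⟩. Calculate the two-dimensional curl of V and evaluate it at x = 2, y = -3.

∂V₂/∂x = 0
∂V₁/∂y = -12*x*y - 10*y + 3
Scalar curl = 12*x*y + 10*y - 3
At (2, -3): -105.

-105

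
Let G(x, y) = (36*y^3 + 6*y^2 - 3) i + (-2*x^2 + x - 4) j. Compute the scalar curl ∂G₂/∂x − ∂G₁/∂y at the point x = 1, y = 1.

∂G₂/∂x = -4*x + 1
∂G₁/∂y = 108*y^2 + 12*y
Scalar curl = -4*x - 108*y^2 - 12*y + 1
At (1, 1): -123.

-123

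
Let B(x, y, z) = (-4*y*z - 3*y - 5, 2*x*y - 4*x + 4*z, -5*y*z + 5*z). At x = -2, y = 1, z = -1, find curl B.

(∇×B)₁ = ∂B₃/∂y − ∂B₂/∂z = -5*z - 4
(∇×B)₂ = ∂B₁/∂z − ∂B₃/∂x = -4*y
(∇×B)₃ = ∂B₂/∂x − ∂B₁/∂y = 2*y + 4*z - 1
∇×B = (-5*z - 4, -4*y, 2*y + 4*z - 1)
At (-2, 1, -1): (1, -4, -3).

(1, -4, -3)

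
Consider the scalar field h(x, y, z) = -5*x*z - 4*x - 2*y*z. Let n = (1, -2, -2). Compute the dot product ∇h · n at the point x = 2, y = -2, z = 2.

6

∂h/∂x = -5*z - 4
∂h/∂y = -2*z
∂h/∂z = -5*x - 2*y
∇h at (2, -2, 2) = (-14, -4, -6)
∇h · n = (-14)(1) + (-4)(-2) + (-6)(-2) = 6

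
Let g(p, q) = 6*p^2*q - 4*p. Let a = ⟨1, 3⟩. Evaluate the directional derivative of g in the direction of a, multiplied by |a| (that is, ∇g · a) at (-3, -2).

∂g/∂p = 12*p*q - 4
∂g/∂q = 6*p^2
∇g at (-3, -2) = (68, 54)
∇g · a = (68)(1) + (54)(3) = 230

230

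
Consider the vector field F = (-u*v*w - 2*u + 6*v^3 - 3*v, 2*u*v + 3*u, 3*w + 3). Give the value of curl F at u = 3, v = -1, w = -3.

(0, 3, -23)

(∇×F)₁ = ∂F₃/∂v − ∂F₂/∂w = 0
(∇×F)₂ = ∂F₁/∂w − ∂F₃/∂u = -u*v
(∇×F)₃ = ∂F₂/∂u − ∂F₁/∂v = u*w - 18*v^2 + 2*v + 6
∇×F = (0, -u*v, u*w - 18*v^2 + 2*v + 6)
At (3, -1, -3): (0, 3, -23).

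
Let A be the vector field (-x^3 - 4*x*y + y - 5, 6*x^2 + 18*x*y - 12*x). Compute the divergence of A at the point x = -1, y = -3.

-9

∂A₁/∂x = -3*x^2 - 4*y
∂A₂/∂y = 18*x
∇·A = -3*x^2 + 18*x - 4*y
At (-1, -3): -9.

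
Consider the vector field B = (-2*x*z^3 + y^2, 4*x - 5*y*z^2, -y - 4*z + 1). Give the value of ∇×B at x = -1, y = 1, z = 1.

(∇×B)₁ = ∂B₃/∂y − ∂B₂/∂z = 10*y*z - 1
(∇×B)₂ = ∂B₁/∂z − ∂B₃/∂x = -6*x*z^2
(∇×B)₃ = ∂B₂/∂x − ∂B₁/∂y = -2*y + 4
∇×B = (10*y*z - 1, -6*x*z^2, -2*y + 4)
At (-1, 1, 1): (9, 6, 2).

(9, 6, 2)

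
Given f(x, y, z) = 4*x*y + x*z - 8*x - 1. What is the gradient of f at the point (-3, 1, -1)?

∂f/∂x = 4*y + z - 8
∂f/∂y = 4*x
∂f/∂z = x
∇f = (4*y + z - 8, 4*x, x)
At (-3, 1, -1): (-5, -12, -3).

(-5, -12, -3)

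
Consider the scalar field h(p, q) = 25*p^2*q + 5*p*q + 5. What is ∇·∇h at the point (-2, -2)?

∂²h/∂p² = 50*q
∂²h/∂q² = 0
∇²h = 50*q
At (-2, -2): -100.

-100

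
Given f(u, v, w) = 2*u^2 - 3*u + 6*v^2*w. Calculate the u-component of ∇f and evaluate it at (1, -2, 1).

1

(∇f)_1 = ∂f/∂u = 4*u - 3
At (1, -2, 1): 1.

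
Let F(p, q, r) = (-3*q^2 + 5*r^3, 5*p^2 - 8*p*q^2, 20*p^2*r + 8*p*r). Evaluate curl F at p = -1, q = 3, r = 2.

(0, 124, -64)

(∇×F)₁ = ∂F₃/∂q − ∂F₂/∂r = 0
(∇×F)₂ = ∂F₁/∂r − ∂F₃/∂p = -40*p*r + 15*r^2 - 8*r
(∇×F)₃ = ∂F₂/∂p − ∂F₁/∂q = 10*p - 8*q^2 + 6*q
∇×F = (0, -40*p*r + 15*r^2 - 8*r, 10*p - 8*q^2 + 6*q)
At (-1, 3, 2): (0, 124, -64).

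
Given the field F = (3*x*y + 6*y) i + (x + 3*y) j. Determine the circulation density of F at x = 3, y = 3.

∂F₂/∂x = 1
∂F₁/∂y = 3*x + 6
Scalar curl = -3*x - 5
At (3, 3): -14.

-14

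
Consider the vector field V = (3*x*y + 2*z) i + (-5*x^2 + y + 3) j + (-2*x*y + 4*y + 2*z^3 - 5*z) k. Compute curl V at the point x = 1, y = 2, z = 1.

(2, 6, -13)

(∇×V)₁ = ∂V₃/∂y − ∂V₂/∂z = -2*x + 4
(∇×V)₂ = ∂V₁/∂z − ∂V₃/∂x = 2*y + 2
(∇×V)₃ = ∂V₂/∂x − ∂V₁/∂y = -13*x
∇×V = (-2*x + 4, 2*y + 2, -13*x)
At (1, 2, 1): (2, 6, -13).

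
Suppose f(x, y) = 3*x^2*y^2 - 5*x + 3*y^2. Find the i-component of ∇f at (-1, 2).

(∇f)_1 = ∂f/∂x = 6*x*y^2 - 5
At (-1, 2): -29.

-29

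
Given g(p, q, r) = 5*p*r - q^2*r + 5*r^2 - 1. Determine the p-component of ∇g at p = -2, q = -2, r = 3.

15

(∇g)_1 = ∂g/∂p = 5*r
At (-2, -2, 3): 15.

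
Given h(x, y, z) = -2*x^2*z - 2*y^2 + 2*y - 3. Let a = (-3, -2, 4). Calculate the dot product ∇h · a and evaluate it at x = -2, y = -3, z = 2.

∂h/∂x = -4*x*z
∂h/∂y = -4*y + 2
∂h/∂z = -2*x^2
∇h at (-2, -3, 2) = (16, 14, -8)
∇h · a = (16)(-3) + (14)(-2) + (-8)(4) = -108

-108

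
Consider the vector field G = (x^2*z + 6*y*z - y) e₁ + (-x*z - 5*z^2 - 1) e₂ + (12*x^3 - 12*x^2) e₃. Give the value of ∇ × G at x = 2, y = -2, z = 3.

(32, -104, -20)

(∇×G)₁ = ∂G₃/∂y − ∂G₂/∂z = x + 10*z
(∇×G)₂ = ∂G₁/∂z − ∂G₃/∂x = -35*x^2 + 24*x + 6*y
(∇×G)₃ = ∂G₂/∂x − ∂G₁/∂y = -7*z + 1
∇×G = (x + 10*z, -35*x^2 + 24*x + 6*y, -7*z + 1)
At (2, -2, 3): (32, -104, -20).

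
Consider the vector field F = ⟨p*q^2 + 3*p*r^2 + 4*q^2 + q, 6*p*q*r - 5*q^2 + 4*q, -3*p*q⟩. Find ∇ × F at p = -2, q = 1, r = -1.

(18, 15, -11)

(∇×F)₁ = ∂F₃/∂q − ∂F₂/∂r = -6*p*q - 3*p
(∇×F)₂ = ∂F₁/∂r − ∂F₃/∂p = 6*p*r + 3*q
(∇×F)₃ = ∂F₂/∂p − ∂F₁/∂q = -2*p*q + 6*q*r - 8*q - 1
∇×F = (-6*p*q - 3*p, 6*p*r + 3*q, -2*p*q + 6*q*r - 8*q - 1)
At (-2, 1, -1): (18, 15, -11).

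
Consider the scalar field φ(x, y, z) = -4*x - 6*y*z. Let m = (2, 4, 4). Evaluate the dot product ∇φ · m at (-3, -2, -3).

112

∂φ/∂x = -4
∂φ/∂y = -6*z
∂φ/∂z = -6*y
∇φ at (-3, -2, -3) = (-4, 18, 12)
∇φ · m = (-4)(2) + (18)(4) + (12)(4) = 112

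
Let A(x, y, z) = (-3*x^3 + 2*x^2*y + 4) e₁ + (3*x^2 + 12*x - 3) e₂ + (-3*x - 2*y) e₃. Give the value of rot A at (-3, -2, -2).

(∇×A)₁ = ∂A₃/∂y − ∂A₂/∂z = -2
(∇×A)₂ = ∂A₁/∂z − ∂A₃/∂x = 3
(∇×A)₃ = ∂A₂/∂x − ∂A₁/∂y = -2*x^2 + 6*x + 12
∇×A = (-2, 3, -2*x^2 + 6*x + 12)
At (-3, -2, -2): (-2, 3, -24).

(-2, 3, -24)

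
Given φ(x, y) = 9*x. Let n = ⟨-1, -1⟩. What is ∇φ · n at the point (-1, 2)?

-9

∂φ/∂x = 9
∂φ/∂y = 0
∇φ at (-1, 2) = (9, 0)
∇φ · n = (9)(-1) + (0)(-1) = -9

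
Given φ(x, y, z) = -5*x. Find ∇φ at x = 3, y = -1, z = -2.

∂φ/∂x = -5
∂φ/∂y = 0
∂φ/∂z = 0
∇φ = (-5, 0, 0)
At (3, -1, -2): (-5, 0, 0).

(-5, 0, 0)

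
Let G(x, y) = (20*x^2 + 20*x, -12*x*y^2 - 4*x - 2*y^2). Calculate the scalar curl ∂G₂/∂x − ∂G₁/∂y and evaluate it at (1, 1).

-16

∂G₂/∂x = -12*y^2 - 4
∂G₁/∂y = 0
Scalar curl = -12*y^2 - 4
At (1, 1): -16.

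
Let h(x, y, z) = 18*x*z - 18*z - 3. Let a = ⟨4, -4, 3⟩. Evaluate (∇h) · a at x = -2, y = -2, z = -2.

∂h/∂x = 18*z
∂h/∂y = 0
∂h/∂z = 18*x - 18
∇h at (-2, -2, -2) = (-36, 0, -54)
∇h · a = (-36)(4) + (0)(-4) + (-54)(3) = -306

-306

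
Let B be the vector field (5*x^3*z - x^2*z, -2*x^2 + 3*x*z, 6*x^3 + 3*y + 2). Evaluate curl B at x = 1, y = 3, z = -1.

(0, -14, -7)

(∇×B)₁ = ∂B₃/∂y − ∂B₂/∂z = -3*x + 3
(∇×B)₂ = ∂B₁/∂z − ∂B₃/∂x = 5*x^3 - 19*x^2
(∇×B)₃ = ∂B₂/∂x − ∂B₁/∂y = -4*x + 3*z
∇×B = (-3*x + 3, 5*x^3 - 19*x^2, -4*x + 3*z)
At (1, 3, -1): (0, -14, -7).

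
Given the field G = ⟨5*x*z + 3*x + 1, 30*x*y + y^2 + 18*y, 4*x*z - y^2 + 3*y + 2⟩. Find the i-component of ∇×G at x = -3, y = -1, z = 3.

(∇×G)_1 = ∂G₃/∂y − ∂G₂/∂z
= -2*y + 3 − (0)
= -2*y + 3
At (-3, -1, 3): 5.

5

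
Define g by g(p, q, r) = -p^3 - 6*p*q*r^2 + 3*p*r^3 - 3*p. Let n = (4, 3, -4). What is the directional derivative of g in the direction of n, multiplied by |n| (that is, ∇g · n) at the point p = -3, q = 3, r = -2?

1008

∂g/∂p = -3*p^2 - 6*q*r^2 + 3*r^3 - 3
∂g/∂q = -6*p*r^2
∂g/∂r = -12*p*q*r + 9*p*r^2
∇g at (-3, 3, -2) = (-126, 72, -324)
∇g · n = (-126)(4) + (72)(3) + (-324)(-4) = 1008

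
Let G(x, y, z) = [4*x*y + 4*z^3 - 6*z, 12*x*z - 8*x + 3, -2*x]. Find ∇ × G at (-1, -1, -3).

(12, 104, -40)

(∇×G)₁ = ∂G₃/∂y − ∂G₂/∂z = -12*x
(∇×G)₂ = ∂G₁/∂z − ∂G₃/∂x = 12*z^2 - 4
(∇×G)₃ = ∂G₂/∂x − ∂G₁/∂y = -4*x + 12*z - 8
∇×G = (-12*x, 12*z^2 - 4, -4*x + 12*z - 8)
At (-1, -1, -3): (12, 104, -40).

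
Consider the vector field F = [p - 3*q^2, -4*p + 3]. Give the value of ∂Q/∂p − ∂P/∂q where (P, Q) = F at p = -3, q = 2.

8

∂F₂/∂p = -4
∂F₁/∂q = -6*q
Scalar curl = 6*q - 4
At (-3, 2): 8.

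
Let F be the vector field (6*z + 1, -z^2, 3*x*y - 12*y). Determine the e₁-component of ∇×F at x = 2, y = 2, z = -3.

-12

(∇×F)_1 = ∂F₃/∂y − ∂F₂/∂z
= 3*x - 12 − (-2*z)
= 3*x + 2*z - 12
At (2, 2, -3): -12.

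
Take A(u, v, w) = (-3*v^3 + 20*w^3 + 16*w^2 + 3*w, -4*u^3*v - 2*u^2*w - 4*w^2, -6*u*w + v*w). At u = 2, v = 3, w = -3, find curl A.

(-19, 429, -39)

(∇×A)₁ = ∂A₃/∂v − ∂A₂/∂w = 2*u^2 + 9*w
(∇×A)₂ = ∂A₁/∂w − ∂A₃/∂u = 60*w^2 + 38*w + 3
(∇×A)₃ = ∂A₂/∂u − ∂A₁/∂v = -12*u^2*v - 4*u*w + 9*v^2
∇×A = (2*u^2 + 9*w, 60*w^2 + 38*w + 3, -12*u^2*v - 4*u*w + 9*v^2)
At (2, 3, -3): (-19, 429, -39).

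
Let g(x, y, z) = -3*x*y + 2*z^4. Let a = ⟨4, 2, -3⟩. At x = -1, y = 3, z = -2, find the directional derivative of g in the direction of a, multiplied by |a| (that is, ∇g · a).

162

∂g/∂x = -3*y
∂g/∂y = -3*x
∂g/∂z = 8*z^3
∇g at (-1, 3, -2) = (-9, 3, -64)
∇g · a = (-9)(4) + (3)(2) + (-64)(-3) = 162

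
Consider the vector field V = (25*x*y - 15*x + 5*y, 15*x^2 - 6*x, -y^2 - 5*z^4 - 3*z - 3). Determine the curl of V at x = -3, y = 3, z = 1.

(∇×V)₁ = ∂V₃/∂y − ∂V₂/∂z = -2*y
(∇×V)₂ = ∂V₁/∂z − ∂V₃/∂x = 0
(∇×V)₃ = ∂V₂/∂x − ∂V₁/∂y = 5*x - 11
∇×V = (-2*y, 0, 5*x - 11)
At (-3, 3, 1): (-6, 0, -26).

(-6, 0, -26)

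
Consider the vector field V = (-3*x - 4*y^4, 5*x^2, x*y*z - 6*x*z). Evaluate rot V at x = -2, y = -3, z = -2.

(∇×V)₁ = ∂V₃/∂y − ∂V₂/∂z = x*z
(∇×V)₂ = ∂V₁/∂z − ∂V₃/∂x = -y*z + 6*z
(∇×V)₃ = ∂V₂/∂x − ∂V₁/∂y = 10*x + 16*y^3
∇×V = (x*z, -y*z + 6*z, 10*x + 16*y^3)
At (-2, -3, -2): (4, -18, -452).

(4, -18, -452)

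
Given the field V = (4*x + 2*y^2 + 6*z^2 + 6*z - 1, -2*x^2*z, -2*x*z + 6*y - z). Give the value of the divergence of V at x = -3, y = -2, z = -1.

∂V₁/∂x = 4
∂V₂/∂y = 0
∂V₃/∂z = -2*x - 1
∇·V = -2*x + 3
At (-3, -2, -1): 9.

9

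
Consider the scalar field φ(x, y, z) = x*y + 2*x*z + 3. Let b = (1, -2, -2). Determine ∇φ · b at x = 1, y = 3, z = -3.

-9

∂φ/∂x = y + 2*z
∂φ/∂y = x
∂φ/∂z = 2*x
∇φ at (1, 3, -3) = (-3, 1, 2)
∇φ · b = (-3)(1) + (1)(-2) + (2)(-2) = -9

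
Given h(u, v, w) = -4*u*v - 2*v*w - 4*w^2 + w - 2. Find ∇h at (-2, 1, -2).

(-4, 12, 15)

∂h/∂u = -4*v
∂h/∂v = -4*u - 2*w
∂h/∂w = -2*v - 8*w + 1
∇h = (-4*v, -4*u - 2*w, -2*v - 8*w + 1)
At (-2, 1, -2): (-4, 12, 15).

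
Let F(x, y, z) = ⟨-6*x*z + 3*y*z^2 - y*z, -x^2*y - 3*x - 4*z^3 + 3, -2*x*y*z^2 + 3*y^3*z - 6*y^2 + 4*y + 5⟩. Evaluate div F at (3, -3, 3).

∂F₁/∂x = -6*z
∂F₂/∂y = -x^2
∂F₃/∂z = -4*x*y*z + 3*y^3
∇·F = -x^2 - 4*x*y*z + 3*y^3 - 6*z
At (3, -3, 3): 0.

0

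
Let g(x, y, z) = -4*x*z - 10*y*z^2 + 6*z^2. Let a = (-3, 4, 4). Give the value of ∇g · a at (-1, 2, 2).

∂g/∂x = -4*z
∂g/∂y = -10*z^2
∂g/∂z = -4*x - 20*y*z + 12*z
∇g at (-1, 2, 2) = (-8, -40, -52)
∇g · a = (-8)(-3) + (-40)(4) + (-52)(4) = -344

-344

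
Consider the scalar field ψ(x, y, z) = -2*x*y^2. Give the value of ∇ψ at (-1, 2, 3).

(-8, 8, 0)

∂ψ/∂x = -2*y^2
∂ψ/∂y = -4*x*y
∂ψ/∂z = 0
∇ψ = (-2*y^2, -4*x*y, 0)
At (-1, 2, 3): (-8, 8, 0).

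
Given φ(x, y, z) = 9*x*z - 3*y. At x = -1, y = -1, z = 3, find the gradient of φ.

(27, -3, -9)

∂φ/∂x = 9*z
∂φ/∂y = -3
∂φ/∂z = 9*x
∇φ = (9*z, -3, 9*x)
At (-1, -1, 3): (27, -3, -9).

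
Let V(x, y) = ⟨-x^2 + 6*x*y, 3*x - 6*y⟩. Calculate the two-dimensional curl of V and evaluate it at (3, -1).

∂V₂/∂x = 3
∂V₁/∂y = 6*x
Scalar curl = -6*x + 3
At (3, -1): -15.

-15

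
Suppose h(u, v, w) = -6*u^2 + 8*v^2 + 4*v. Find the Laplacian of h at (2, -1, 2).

∂²h/∂u² = -12
∂²h/∂v² = 16
∂²h/∂w² = 0
∇²h = 4
At (2, -1, 2): 4.

4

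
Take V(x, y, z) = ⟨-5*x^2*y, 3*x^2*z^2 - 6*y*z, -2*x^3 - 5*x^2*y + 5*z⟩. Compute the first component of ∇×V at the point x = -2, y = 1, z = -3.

(∇×V)_1 = ∂V₃/∂y − ∂V₂/∂z
= -5*x^2 − (6*x^2*z - 6*y)
= -6*x^2*z - 5*x^2 + 6*y
At (-2, 1, -3): 58.

58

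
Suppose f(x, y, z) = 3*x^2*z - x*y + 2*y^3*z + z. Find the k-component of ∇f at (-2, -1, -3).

(∇f)_3 = ∂f/∂z = 3*x^2 + 2*y^3 + 1
At (-2, -1, -3): 11.

11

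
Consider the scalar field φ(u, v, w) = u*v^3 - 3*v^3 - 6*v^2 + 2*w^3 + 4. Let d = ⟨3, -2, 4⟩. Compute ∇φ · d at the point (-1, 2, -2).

∂φ/∂u = v^3
∂φ/∂v = 3*u*v^2 - 9*v^2 - 12*v
∂φ/∂w = 6*w^2
∇φ at (-1, 2, -2) = (8, -72, 24)
∇φ · d = (8)(3) + (-72)(-2) + (24)(4) = 264

264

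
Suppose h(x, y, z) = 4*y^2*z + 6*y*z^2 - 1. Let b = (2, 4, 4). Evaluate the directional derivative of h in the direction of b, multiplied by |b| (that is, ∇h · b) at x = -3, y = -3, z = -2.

∂h/∂x = 0
∂h/∂y = 8*y*z + 6*z^2
∂h/∂z = 4*y^2 + 12*y*z
∇h at (-3, -3, -2) = (0, 72, 108)
∇h · b = (0)(2) + (72)(4) + (108)(4) = 720

720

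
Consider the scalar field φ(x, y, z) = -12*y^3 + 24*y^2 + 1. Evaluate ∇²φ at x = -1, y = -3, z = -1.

∂²φ/∂x² = 0
∂²φ/∂y² = 24*(-3*y + 2)
∂²φ/∂z² = 0
∇²φ = -72*y + 48
At (-1, -3, -1): 264.

264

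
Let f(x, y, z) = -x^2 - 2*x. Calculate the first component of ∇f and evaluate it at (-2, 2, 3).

(∇f)_1 = ∂f/∂x = -2*x - 2
At (-2, 2, 3): 2.

2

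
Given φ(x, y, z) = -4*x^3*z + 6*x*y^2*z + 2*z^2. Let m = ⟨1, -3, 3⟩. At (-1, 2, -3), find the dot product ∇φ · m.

∂φ/∂x = -12*x^2*z + 6*y^2*z
∂φ/∂y = 12*x*y*z
∂φ/∂z = -4*x^3 + 6*x*y^2 + 4*z
∇φ at (-1, 2, -3) = (-36, 72, -32)
∇φ · m = (-36)(1) + (72)(-3) + (-32)(3) = -348

-348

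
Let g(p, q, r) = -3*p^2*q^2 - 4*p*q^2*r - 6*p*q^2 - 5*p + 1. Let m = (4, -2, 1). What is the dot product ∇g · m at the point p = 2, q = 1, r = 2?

∂g/∂p = -6*p*q^2 - 4*q^2*r - 6*q^2 - 5
∂g/∂q = -6*p^2*q - 8*p*q*r - 12*p*q
∂g/∂r = -4*p*q^2
∇g at (2, 1, 2) = (-31, -80, -8)
∇g · m = (-31)(4) + (-80)(-2) + (-8)(1) = 28

28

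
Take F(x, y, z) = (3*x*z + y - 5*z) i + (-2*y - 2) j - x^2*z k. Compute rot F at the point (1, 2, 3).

(0, 4, -1)

(∇×F)₁ = ∂F₃/∂y − ∂F₂/∂z = 0
(∇×F)₂ = ∂F₁/∂z − ∂F₃/∂x = 2*x*z + 3*x - 5
(∇×F)₃ = ∂F₂/∂x − ∂F₁/∂y = -1
∇×F = (0, 2*x*z + 3*x - 5, -1)
At (1, 2, 3): (0, 4, -1).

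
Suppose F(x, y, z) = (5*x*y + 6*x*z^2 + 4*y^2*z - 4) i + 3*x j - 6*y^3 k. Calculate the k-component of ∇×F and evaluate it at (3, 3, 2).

(∇×F)_3 = ∂F₂/∂x − ∂F₁/∂y
= 3 − (5*x + 8*y*z)
= -5*x - 8*y*z + 3
At (3, 3, 2): -60.

-60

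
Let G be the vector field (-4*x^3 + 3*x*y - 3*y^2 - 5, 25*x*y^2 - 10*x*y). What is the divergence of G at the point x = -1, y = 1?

-49

∂G₁/∂x = -12*x^2 + 3*y
∂G₂/∂y = 50*x*y - 10*x
∇·G = -12*x^2 + 50*x*y - 10*x + 3*y
At (-1, 1): -49.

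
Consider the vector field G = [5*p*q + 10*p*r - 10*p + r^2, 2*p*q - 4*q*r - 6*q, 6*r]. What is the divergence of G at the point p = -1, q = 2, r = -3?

∂G₁/∂p = 5*q + 10*r - 10
∂G₂/∂q = 2*p - 4*r - 6
∂G₃/∂r = 6
∇·G = 2*p + 5*q + 6*r - 10
At (-1, 2, -3): -20.

-20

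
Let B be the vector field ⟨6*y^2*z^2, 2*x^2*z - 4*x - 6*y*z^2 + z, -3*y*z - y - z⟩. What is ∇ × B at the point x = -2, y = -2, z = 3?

(-91, 144, 188)

(∇×B)₁ = ∂B₃/∂y − ∂B₂/∂z = -2*x^2 + 12*y*z - 3*z - 2
(∇×B)₂ = ∂B₁/∂z − ∂B₃/∂x = 12*y^2*z
(∇×B)₃ = ∂B₂/∂x − ∂B₁/∂y = 4*x*z - 12*y*z^2 - 4
∇×B = (-2*x^2 + 12*y*z - 3*z - 2, 12*y^2*z, 4*x*z - 12*y*z^2 - 4)
At (-2, -2, 3): (-91, 144, 188).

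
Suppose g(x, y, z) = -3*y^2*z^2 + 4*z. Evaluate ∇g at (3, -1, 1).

∂g/∂x = 0
∂g/∂y = -6*y*z^2
∂g/∂z = -6*y^2*z + 4
∇g = (0, -6*y*z^2, -6*y^2*z + 4)
At (3, -1, 1): (0, 6, -2).

(0, 6, -2)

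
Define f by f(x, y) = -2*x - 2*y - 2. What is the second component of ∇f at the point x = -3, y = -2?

(∇f)_2 = ∂f/∂y = -2
At (-3, -2): -2.

-2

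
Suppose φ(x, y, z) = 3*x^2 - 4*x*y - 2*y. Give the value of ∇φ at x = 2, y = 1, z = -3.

∂φ/∂x = 6*x - 4*y
∂φ/∂y = -4*x - 2
∂φ/∂z = 0
∇φ = (6*x - 4*y, -4*x - 2, 0)
At (2, 1, -3): (8, -10, 0).

(8, -10, 0)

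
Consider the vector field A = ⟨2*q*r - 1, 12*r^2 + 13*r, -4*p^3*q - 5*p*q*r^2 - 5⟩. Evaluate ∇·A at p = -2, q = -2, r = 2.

-80

∂A₁/∂p = 0
∂A₂/∂q = 0
∂A₃/∂r = -10*p*q*r
∇·A = -10*p*q*r
At (-2, -2, 2): -80.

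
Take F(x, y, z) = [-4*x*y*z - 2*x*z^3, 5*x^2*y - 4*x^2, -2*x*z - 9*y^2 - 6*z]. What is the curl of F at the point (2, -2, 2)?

(∇×F)₁ = ∂F₃/∂y − ∂F₂/∂z = -18*y
(∇×F)₂ = ∂F₁/∂z − ∂F₃/∂x = -4*x*y - 6*x*z^2 + 2*z
(∇×F)₃ = ∂F₂/∂x − ∂F₁/∂y = 10*x*y + 4*x*z - 8*x
∇×F = (-18*y, -4*x*y - 6*x*z^2 + 2*z, 10*x*y + 4*x*z - 8*x)
At (2, -2, 2): (36, -28, -40).

(36, -28, -40)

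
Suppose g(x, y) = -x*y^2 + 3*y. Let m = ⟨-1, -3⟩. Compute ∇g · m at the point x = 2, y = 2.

19

∂g/∂x = -y^2
∂g/∂y = -2*x*y + 3
∇g at (2, 2) = (-4, -5)
∇g · m = (-4)(-1) + (-5)(-3) = 19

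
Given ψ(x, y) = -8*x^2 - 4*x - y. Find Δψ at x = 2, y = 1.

-16

∂²ψ/∂x² = -16
∂²ψ/∂y² = 0
∇²ψ = -16
At (2, 1): -16.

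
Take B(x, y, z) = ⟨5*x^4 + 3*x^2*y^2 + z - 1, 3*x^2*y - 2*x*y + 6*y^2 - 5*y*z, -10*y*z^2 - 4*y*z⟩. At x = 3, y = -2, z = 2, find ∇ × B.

(-58, 1, 76)

(∇×B)₁ = ∂B₃/∂y − ∂B₂/∂z = 5*y - 10*z^2 - 4*z
(∇×B)₂ = ∂B₁/∂z − ∂B₃/∂x = 1
(∇×B)₃ = ∂B₂/∂x − ∂B₁/∂y = -6*x^2*y + 6*x*y - 2*y
∇×B = (5*y - 10*z^2 - 4*z, 1, -6*x^2*y + 6*x*y - 2*y)
At (3, -2, 2): (-58, 1, 76).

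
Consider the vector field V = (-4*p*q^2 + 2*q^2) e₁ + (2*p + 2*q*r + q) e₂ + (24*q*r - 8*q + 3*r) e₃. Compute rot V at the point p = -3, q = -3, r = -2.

(-50, 0, 86)

(∇×V)₁ = ∂V₃/∂q − ∂V₂/∂r = -2*q + 24*r - 8
(∇×V)₂ = ∂V₁/∂r − ∂V₃/∂p = 0
(∇×V)₃ = ∂V₂/∂p − ∂V₁/∂q = 8*p*q - 4*q + 2
∇×V = (-2*q + 24*r - 8, 0, 8*p*q - 4*q + 2)
At (-3, -3, -2): (-50, 0, 86).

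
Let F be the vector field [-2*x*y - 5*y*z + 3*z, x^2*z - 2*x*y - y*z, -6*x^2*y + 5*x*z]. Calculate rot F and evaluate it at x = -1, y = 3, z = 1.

(∇×F)₁ = ∂F₃/∂y − ∂F₂/∂z = -7*x^2 + y
(∇×F)₂ = ∂F₁/∂z − ∂F₃/∂x = 12*x*y - 5*y - 5*z + 3
(∇×F)₃ = ∂F₂/∂x − ∂F₁/∂y = 2*x*z + 2*x - 2*y + 5*z
∇×F = (-7*x^2 + y, 12*x*y - 5*y - 5*z + 3, 2*x*z + 2*x - 2*y + 5*z)
At (-1, 3, 1): (-4, -53, -5).

(-4, -53, -5)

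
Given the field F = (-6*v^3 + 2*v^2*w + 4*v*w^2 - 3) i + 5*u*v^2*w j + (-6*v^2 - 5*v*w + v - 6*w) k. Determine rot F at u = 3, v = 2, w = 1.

(-88, 24, 80)

(∇×F)₁ = ∂F₃/∂v − ∂F₂/∂w = -5*u*v^2 - 12*v - 5*w + 1
(∇×F)₂ = ∂F₁/∂w − ∂F₃/∂u = 2*v^2 + 8*v*w
(∇×F)₃ = ∂F₂/∂u − ∂F₁/∂v = 5*v^2*w + 18*v^2 - 4*v*w - 4*w^2
∇×F = (-5*u*v^2 - 12*v - 5*w + 1, 2*v^2 + 8*v*w, 5*v^2*w + 18*v^2 - 4*v*w - 4*w^2)
At (3, 2, 1): (-88, 24, 80).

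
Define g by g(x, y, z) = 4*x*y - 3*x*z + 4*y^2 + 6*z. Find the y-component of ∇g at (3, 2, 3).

(∇g)_2 = ∂g/∂y = 4*x + 8*y
At (3, 2, 3): 28.

28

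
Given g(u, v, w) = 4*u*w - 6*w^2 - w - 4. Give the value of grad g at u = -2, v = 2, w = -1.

(-4, 0, 3)

∂g/∂u = 4*w
∂g/∂v = 0
∂g/∂w = 4*u - 12*w - 1
∇g = (4*w, 0, 4*u - 12*w - 1)
At (-2, 2, -1): (-4, 0, 3).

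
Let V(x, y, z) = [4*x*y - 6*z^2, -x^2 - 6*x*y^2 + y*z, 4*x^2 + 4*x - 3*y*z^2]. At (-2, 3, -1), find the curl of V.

(∇×V)₁ = ∂V₃/∂y − ∂V₂/∂z = -y - 3*z^2
(∇×V)₂ = ∂V₁/∂z − ∂V₃/∂x = -8*x - 12*z - 4
(∇×V)₃ = ∂V₂/∂x − ∂V₁/∂y = -6*x - 6*y^2
∇×V = (-y - 3*z^2, -8*x - 12*z - 4, -6*x - 6*y^2)
At (-2, 3, -1): (-6, 24, -42).

(-6, 24, -42)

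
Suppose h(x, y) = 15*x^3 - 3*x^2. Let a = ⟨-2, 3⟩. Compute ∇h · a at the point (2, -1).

-336

∂h/∂x = 45*x^2 - 6*x
∂h/∂y = 0
∇h at (2, -1) = (168, 0)
∇h · a = (168)(-2) + (0)(3) = -336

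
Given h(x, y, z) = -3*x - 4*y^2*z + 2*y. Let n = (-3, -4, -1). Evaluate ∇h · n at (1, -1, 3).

∂h/∂x = -3
∂h/∂y = -8*y*z + 2
∂h/∂z = -4*y^2
∇h at (1, -1, 3) = (-3, 26, -4)
∇h · n = (-3)(-3) + (26)(-4) + (-4)(-1) = -91

-91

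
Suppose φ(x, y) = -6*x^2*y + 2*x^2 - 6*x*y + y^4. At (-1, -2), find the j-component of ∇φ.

(∇φ)_2 = ∂φ/∂y = -6*x^2 - 6*x + 4*y^3
At (-1, -2): -32.

-32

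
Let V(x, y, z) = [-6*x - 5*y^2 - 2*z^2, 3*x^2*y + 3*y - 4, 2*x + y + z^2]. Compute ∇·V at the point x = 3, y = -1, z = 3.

∂V₁/∂x = -6
∂V₂/∂y = 3*x^2 + 3
∂V₃/∂z = 2*z
∇·V = 3*x^2 + 2*z - 3
At (3, -1, 3): 30.

30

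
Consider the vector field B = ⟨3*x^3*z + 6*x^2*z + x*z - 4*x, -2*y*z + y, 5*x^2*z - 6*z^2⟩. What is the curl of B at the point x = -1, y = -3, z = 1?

(-6, 12, 0)

(∇×B)₁ = ∂B₃/∂y − ∂B₂/∂z = 2*y
(∇×B)₂ = ∂B₁/∂z − ∂B₃/∂x = 3*x^3 + 6*x^2 - 10*x*z + x
(∇×B)₃ = ∂B₂/∂x − ∂B₁/∂y = 0
∇×B = (2*y, 3*x^3 + 6*x^2 - 10*x*z + x, 0)
At (-1, -3, 1): (-6, 12, 0).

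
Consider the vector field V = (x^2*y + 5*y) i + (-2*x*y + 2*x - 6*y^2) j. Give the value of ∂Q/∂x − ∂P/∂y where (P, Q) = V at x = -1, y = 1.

-6

∂V₂/∂x = -2*y + 2
∂V₁/∂y = x^2 + 5
Scalar curl = -x^2 - 2*y - 3
At (-1, 1): -6.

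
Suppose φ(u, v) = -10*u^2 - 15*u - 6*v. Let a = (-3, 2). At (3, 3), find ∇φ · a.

213

∂φ/∂u = -20*u - 15
∂φ/∂v = -6
∇φ at (3, 3) = (-75, -6)
∇φ · a = (-75)(-3) + (-6)(2) = 213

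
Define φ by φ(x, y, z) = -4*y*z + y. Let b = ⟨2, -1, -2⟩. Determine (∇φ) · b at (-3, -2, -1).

-21

∂φ/∂x = 0
∂φ/∂y = -4*z + 1
∂φ/∂z = -4*y
∇φ at (-3, -2, -1) = (0, 5, 8)
∇φ · b = (0)(2) + (5)(-1) + (8)(-2) = -21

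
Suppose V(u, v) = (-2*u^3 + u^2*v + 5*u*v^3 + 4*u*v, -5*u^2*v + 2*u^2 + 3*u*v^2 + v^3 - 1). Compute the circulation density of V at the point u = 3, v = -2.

-117

∂V₂/∂u = -10*u*v + 4*u + 3*v^2
∂V₁/∂v = u^2 + 15*u*v^2 + 4*u
Scalar curl = -u^2 - 15*u*v^2 - 10*u*v + 3*v^2
At (3, -2): -117.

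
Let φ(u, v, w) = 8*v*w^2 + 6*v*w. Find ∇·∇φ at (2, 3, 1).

48

∂²φ/∂u² = 0
∂²φ/∂v² = 0
∂²φ/∂w² = 16*v
∇²φ = 16*v
At (2, 3, 1): 48.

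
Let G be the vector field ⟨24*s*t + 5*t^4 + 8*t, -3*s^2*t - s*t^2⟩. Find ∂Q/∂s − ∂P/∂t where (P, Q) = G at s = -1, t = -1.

29

∂G₂/∂s = -6*s*t - t^2
∂G₁/∂t = 24*s + 20*t^3 + 8
Scalar curl = -6*s*t - 24*s - 20*t^3 - t^2 - 8
At (-1, -1): 29.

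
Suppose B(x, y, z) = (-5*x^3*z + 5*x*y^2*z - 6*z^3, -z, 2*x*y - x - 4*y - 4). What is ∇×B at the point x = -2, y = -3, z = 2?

(∇×B)₁ = ∂B₃/∂y − ∂B₂/∂z = 2*x - 3
(∇×B)₂ = ∂B₁/∂z − ∂B₃/∂x = -5*x^3 + 5*x*y^2 - 2*y - 18*z^2 + 1
(∇×B)₃ = ∂B₂/∂x − ∂B₁/∂y = -10*x*y*z
∇×B = (2*x - 3, -5*x^3 + 5*x*y^2 - 2*y - 18*z^2 + 1, -10*x*y*z)
At (-2, -3, 2): (-7, -115, -120).

(-7, -115, -120)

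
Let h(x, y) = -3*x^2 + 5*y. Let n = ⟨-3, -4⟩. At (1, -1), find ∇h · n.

-2

∂h/∂x = -6*x
∂h/∂y = 5
∇h at (1, -1) = (-6, 5)
∇h · n = (-6)(-3) + (5)(-4) = -2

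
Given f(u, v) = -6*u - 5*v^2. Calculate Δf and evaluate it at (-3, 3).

∂²f/∂u² = 0
∂²f/∂v² = -10
∇²f = -10
At (-3, 3): -10.

-10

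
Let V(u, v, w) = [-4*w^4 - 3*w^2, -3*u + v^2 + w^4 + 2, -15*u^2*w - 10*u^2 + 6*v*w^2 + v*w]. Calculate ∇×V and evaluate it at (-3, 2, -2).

(∇×V)₁ = ∂V₃/∂v − ∂V₂/∂w = -4*w^3 + 6*w^2 + w
(∇×V)₂ = ∂V₁/∂w − ∂V₃/∂u = 30*u*w + 20*u - 16*w^3 - 6*w
(∇×V)₃ = ∂V₂/∂u − ∂V₁/∂v = -3
∇×V = (-4*w^3 + 6*w^2 + w, 30*u*w + 20*u - 16*w^3 - 6*w, -3)
At (-3, 2, -2): (54, 260, -3).

(54, 260, -3)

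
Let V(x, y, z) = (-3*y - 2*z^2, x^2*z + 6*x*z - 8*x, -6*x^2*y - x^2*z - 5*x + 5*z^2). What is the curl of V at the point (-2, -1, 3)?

(∇×V)₁ = ∂V₃/∂y − ∂V₂/∂z = -7*x^2 - 6*x
(∇×V)₂ = ∂V₁/∂z − ∂V₃/∂x = 12*x*y + 2*x*z - 4*z + 5
(∇×V)₃ = ∂V₂/∂x − ∂V₁/∂y = 2*x*z + 6*z - 5
∇×V = (-7*x^2 - 6*x, 12*x*y + 2*x*z - 4*z + 5, 2*x*z + 6*z - 5)
At (-2, -1, 3): (-16, 5, 1).

(-16, 5, 1)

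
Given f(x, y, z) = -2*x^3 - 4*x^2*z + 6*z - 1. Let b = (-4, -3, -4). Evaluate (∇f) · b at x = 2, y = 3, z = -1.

∂f/∂x = -6*x^2 - 8*x*z
∂f/∂y = 0
∂f/∂z = -4*x^2 + 6
∇f at (2, 3, -1) = (-8, 0, -10)
∇f · b = (-8)(-4) + (0)(-3) + (-10)(-4) = 72

72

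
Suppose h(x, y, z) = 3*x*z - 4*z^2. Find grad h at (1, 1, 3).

(9, 0, -21)

∂h/∂x = 3*z
∂h/∂y = 0
∂h/∂z = 3*x - 8*z
∇h = (3*z, 0, 3*x - 8*z)
At (1, 1, 3): (9, 0, -21).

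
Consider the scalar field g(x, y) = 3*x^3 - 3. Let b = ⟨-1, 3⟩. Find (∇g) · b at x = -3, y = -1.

-81

∂g/∂x = 9*x^2
∂g/∂y = 0
∇g at (-3, -1) = (81, 0)
∇g · b = (81)(-1) + (0)(3) = -81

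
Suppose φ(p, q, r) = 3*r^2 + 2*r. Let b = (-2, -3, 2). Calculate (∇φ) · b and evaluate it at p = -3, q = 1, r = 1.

16

∂φ/∂p = 0
∂φ/∂q = 0
∂φ/∂r = 6*r + 2
∇φ at (-3, 1, 1) = (0, 0, 8)
∇φ · b = (0)(-2) + (0)(-3) + (8)(2) = 16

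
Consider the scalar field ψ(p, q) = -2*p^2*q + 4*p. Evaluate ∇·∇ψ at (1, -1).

∂²ψ/∂p² = -4*q
∂²ψ/∂q² = 0
∇²ψ = -4*q
At (1, -1): 4.

4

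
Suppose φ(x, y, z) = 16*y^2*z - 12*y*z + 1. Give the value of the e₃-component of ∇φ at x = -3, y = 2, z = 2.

(∇φ)_3 = ∂φ/∂z = 16*y^2 - 12*y
At (-3, 2, 2): 40.

40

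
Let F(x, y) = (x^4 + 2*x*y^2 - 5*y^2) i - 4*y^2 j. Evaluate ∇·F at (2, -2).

∂F₁/∂x = 4*x^3 + 2*y^2
∂F₂/∂y = -8*y
∇·F = 4*x^3 + 2*y^2 - 8*y
At (2, -2): 56.

56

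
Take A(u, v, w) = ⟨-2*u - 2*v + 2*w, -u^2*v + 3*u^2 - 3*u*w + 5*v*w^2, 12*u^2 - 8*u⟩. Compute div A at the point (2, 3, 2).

∂A₁/∂u = -2
∂A₂/∂v = -u^2 + 5*w^2
∂A₃/∂w = 0
∇·A = -u^2 + 5*w^2 - 2
At (2, 3, 2): 14.

14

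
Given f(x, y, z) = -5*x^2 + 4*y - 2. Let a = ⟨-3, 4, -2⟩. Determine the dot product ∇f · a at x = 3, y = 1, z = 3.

∂f/∂x = -10*x
∂f/∂y = 4
∂f/∂z = 0
∇f at (3, 1, 3) = (-30, 4, 0)
∇f · a = (-30)(-3) + (4)(4) + (0)(-2) = 106

106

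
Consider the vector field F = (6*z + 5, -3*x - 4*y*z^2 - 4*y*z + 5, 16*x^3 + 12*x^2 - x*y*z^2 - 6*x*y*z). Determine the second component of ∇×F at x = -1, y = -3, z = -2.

6

(∇×F)_2 = ∂F₁/∂z − ∂F₃/∂x
= 6 − (48*x^2 + 24*x - y*z^2 - 6*y*z)
= -48*x^2 - 24*x + y*z^2 + 6*y*z + 6
At (-1, -3, -2): 6.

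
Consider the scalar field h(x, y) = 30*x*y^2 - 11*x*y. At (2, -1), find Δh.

∂²h/∂x² = 0
∂²h/∂y² = 60*x
∇²h = 60*x
At (2, -1): 120.

120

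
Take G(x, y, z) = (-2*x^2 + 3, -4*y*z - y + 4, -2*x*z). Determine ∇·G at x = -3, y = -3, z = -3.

∂G₁/∂x = -4*x
∂G₂/∂y = -4*z - 1
∂G₃/∂z = -2*x
∇·G = -6*x - 4*z - 1
At (-3, -3, -3): 29.

29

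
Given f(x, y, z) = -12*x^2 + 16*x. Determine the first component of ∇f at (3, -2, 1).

-56

(∇f)_1 = ∂f/∂x = -24*x + 16
At (3, -2, 1): -56.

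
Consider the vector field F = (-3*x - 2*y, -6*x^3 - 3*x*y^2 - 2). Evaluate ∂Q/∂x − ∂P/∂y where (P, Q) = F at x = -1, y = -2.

∂F₂/∂x = -18*x^2 - 3*y^2
∂F₁/∂y = -2
Scalar curl = -18*x^2 - 3*y^2 + 2
At (-1, -2): -28.

-28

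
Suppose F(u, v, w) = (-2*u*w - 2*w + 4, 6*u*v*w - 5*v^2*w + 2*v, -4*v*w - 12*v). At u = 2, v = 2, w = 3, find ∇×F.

(-28, -6, 36)

(∇×F)₁ = ∂F₃/∂v − ∂F₂/∂w = -6*u*v + 5*v^2 - 4*w - 12
(∇×F)₂ = ∂F₁/∂w − ∂F₃/∂u = -2*u - 2
(∇×F)₃ = ∂F₂/∂u − ∂F₁/∂v = 6*v*w
∇×F = (-6*u*v + 5*v^2 - 4*w - 12, -2*u - 2, 6*v*w)
At (2, 2, 3): (-28, -6, 36).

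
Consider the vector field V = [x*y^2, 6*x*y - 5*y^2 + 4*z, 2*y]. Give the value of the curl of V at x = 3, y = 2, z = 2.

(-2, 0, 0)

(∇×V)₁ = ∂V₃/∂y − ∂V₂/∂z = -2
(∇×V)₂ = ∂V₁/∂z − ∂V₃/∂x = 0
(∇×V)₃ = ∂V₂/∂x − ∂V₁/∂y = -2*x*y + 6*y
∇×V = (-2, 0, -2*x*y + 6*y)
At (3, 2, 2): (-2, 0, 0).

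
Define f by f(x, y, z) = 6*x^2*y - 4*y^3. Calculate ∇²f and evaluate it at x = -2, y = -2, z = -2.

∂²f/∂x² = 12*y
∂²f/∂y² = -24*y
∂²f/∂z² = 0
∇²f = -12*y
At (-2, -2, -2): 24.

24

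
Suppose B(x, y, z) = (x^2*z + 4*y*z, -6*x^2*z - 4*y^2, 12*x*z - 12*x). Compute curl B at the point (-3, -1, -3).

(∇×B)₁ = ∂B₃/∂y − ∂B₂/∂z = 6*x^2
(∇×B)₂ = ∂B₁/∂z − ∂B₃/∂x = x^2 + 4*y - 12*z + 12
(∇×B)₃ = ∂B₂/∂x − ∂B₁/∂y = -12*x*z - 4*z
∇×B = (6*x^2, x^2 + 4*y - 12*z + 12, -12*x*z - 4*z)
At (-3, -1, -3): (54, 53, -96).

(54, 53, -96)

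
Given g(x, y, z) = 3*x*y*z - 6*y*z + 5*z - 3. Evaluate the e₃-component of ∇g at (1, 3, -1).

-4

(∇g)_3 = ∂g/∂z = 3*x*y - 6*y + 5
At (1, 3, -1): -4.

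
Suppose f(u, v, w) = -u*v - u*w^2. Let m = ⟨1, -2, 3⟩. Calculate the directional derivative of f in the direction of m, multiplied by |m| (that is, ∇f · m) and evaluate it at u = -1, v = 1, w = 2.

5

∂f/∂u = -v - w^2
∂f/∂v = -u
∂f/∂w = -2*u*w
∇f at (-1, 1, 2) = (-5, 1, 4)
∇f · m = (-5)(1) + (1)(-2) + (4)(3) = 5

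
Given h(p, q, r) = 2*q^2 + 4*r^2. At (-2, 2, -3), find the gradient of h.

∂h/∂p = 0
∂h/∂q = 4*q
∂h/∂r = 8*r
∇h = (0, 4*q, 8*r)
At (-2, 2, -3): (0, 8, -24).

(0, 8, -24)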